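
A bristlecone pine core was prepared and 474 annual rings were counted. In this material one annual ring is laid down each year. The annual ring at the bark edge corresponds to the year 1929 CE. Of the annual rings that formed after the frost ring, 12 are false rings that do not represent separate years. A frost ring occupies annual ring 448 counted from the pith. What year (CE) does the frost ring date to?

1915 CE

The frost ring sits at annual ring 448 from the pith, so 474 − 448 = 26 annual rings formed after it.
Removing the 12 false annual rings leaves 26 − 12 = 14 true annual rings beyond the frost ring.
The annual ring at the bark edge is 1929 CE, so the frost ring dates to 1929 − 14 = 1915 CE.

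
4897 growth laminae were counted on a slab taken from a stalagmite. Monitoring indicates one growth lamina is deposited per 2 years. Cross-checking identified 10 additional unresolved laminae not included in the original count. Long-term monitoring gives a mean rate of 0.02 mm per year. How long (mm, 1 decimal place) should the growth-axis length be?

Correcting the raw count gives 4897 + 10 = 4907 true growth laminae.
4907 growth laminae at 2 years each span 4907 × 2 = 9814 years.
Predicted length = 0.02 mm/year × 9814 years = 196.3 mm.

196.3 mm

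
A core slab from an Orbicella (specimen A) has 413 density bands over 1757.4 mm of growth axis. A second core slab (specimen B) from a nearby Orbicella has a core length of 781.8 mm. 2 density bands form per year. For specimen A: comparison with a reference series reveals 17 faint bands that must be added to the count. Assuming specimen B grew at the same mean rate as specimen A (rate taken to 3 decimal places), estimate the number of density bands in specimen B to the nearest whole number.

Specimen A: correcting the raw count gives 413 + 17 = 430 true density bands.
Specimen A: with 2 density bands per year, 430 / 2 = 215 years.
A: 1757.4 mm over 215 years gives 1757.4 / 215 ≈ 8.174 mm/year.
B spans 781.8 / 8.174 = 95.64 years; at 2 density bands per year that is 95.64 × 2 ≈ 191 density bands.

191 density bands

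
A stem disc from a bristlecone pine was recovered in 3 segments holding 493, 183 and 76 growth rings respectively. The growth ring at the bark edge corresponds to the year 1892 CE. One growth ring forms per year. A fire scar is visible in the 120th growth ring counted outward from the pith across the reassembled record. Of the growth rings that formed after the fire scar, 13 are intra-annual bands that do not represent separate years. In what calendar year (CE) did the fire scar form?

1273 CE

Total growth rings = 493 + 183 + 76 = 752.
752 − 120 = 632 growth rings lie beyond the fire scar toward the bark edge.
Excluding 13 false growth rings: 632 − 13 = 619.
Counting back 619 years from 1892 CE places the fire scar in 1892 − 619 = 1273 CE.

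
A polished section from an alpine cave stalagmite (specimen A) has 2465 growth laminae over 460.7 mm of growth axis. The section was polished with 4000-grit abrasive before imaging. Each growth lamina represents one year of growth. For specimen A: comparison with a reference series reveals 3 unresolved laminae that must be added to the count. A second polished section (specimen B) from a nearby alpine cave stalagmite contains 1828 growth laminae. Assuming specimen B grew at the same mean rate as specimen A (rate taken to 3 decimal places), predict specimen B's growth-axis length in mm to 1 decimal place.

341.8 mm

Specimen A: adjusted count: 2465 + 3 = 2468 growth laminae.
A: 460.7 mm over 2468 years gives 460.7 / 2468 ≈ 0.187 mm/year.
B's length ≈ 0.187 × 1828 = 341.8 mm.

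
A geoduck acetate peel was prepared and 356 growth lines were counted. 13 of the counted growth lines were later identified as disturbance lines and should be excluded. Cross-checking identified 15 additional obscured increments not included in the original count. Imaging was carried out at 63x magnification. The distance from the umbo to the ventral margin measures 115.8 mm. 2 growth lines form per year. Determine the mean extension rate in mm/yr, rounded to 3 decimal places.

0.647 mm/yr

Adjusted count: 356 − 13 + 15 = 358 growth lines.
With 2 growth lines per year, 358 / 2 = 179 years.
Extension rate ≈ 115.8 / 179 = 0.647 mm/yr.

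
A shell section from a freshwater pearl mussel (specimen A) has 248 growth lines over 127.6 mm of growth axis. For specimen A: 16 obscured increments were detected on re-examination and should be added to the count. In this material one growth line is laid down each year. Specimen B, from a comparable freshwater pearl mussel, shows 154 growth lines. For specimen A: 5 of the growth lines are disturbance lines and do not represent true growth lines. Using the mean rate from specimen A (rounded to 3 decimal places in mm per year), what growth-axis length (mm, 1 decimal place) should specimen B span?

75.9 mm

Specimen A: true growth line count = 248 − 5 + 16 = 259.
A: 127.6 mm over 259 years gives 127.6 / 259 ≈ 0.493 mm/year.
For B, 0.493 mm/year × 154 years = 75.9 mm.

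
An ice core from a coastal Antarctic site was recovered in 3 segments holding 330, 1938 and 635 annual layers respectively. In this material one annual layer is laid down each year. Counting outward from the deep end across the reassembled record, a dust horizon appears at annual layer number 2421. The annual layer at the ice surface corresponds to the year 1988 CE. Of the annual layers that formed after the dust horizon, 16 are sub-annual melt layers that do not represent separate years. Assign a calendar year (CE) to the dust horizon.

Total annual layers = 330 + 1938 + 635 = 2903.
2903 − 2421 = 482 annual layers lie beyond the dust horizon toward the ice surface.
Excluding 16 false annual layers: 482 − 16 = 466.
Counting back 466 years from 1988 CE places the dust horizon in 1988 − 466 = 1522 CE.

1522 CE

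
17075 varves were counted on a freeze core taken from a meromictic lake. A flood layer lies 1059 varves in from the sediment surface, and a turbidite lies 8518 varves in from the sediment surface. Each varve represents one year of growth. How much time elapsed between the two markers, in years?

7459 years

The two markers are separated by 8518 − 1059 = 7459 varves.
At one varve per year, 7459 years elapsed between them.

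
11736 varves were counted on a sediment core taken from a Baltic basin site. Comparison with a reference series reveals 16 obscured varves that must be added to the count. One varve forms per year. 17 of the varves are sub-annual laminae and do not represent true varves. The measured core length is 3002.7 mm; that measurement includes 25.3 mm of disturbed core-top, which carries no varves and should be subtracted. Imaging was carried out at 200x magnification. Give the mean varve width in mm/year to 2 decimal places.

Adjusted count: 11736 − 17 + 16 = 11735 varves.
The growth record spans 3002.7 − 25.3 = 2977.4 mm.
Extension rate ≈ 2977.4 / 11735 = 0.25 mm/year.

0.25 mm/year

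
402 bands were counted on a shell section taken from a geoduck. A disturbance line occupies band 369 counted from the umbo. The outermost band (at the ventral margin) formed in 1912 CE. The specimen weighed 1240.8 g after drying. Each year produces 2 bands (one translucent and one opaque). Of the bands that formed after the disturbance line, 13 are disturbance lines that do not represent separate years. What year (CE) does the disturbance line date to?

1902 CE

The disturbance line sits at band 369 from the umbo, so 402 − 369 = 33 bands formed after it.
Excluding 13 false bands: 33 − 13 = 20.
With 2 bands per year, 20 / 2 = 10 years.
1912 − 10 = 1902 CE.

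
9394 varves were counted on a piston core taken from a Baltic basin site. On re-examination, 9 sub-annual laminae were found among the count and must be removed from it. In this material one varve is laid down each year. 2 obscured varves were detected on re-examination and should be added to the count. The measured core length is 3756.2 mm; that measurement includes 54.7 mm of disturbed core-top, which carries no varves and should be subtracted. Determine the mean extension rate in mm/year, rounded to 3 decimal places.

0.394 mm/year

Correcting the raw count gives 9394 − 9 + 2 = 9387 true varves.
Net length = 3756.2 − 54.7 = 3701.5 mm.
3701.5 mm over 9387 years gives 3701.5 / 9387 ≈ 0.394 mm/year.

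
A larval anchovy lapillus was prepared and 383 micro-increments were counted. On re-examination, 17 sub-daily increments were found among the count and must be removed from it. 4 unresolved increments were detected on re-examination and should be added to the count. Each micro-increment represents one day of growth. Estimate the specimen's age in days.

Adjusted count: 383 − 17 + 4 = 370 micro-increments.
One micro-increment per day makes the duration 370 days.

370 days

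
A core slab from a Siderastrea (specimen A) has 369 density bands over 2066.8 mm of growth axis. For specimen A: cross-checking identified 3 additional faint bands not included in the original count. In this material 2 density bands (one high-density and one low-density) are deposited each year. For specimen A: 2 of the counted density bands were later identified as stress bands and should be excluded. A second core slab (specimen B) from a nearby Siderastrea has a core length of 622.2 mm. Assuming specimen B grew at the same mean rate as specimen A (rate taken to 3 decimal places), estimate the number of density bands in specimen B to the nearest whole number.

Specimen A: true density band count = 369 − 2 + 3 = 370.
Specimen A: dividing by 2 density bands per year: 370 / 2 = 185 years.
A: Extension rate ≈ 2066.8 / 185 = 11.172 mm/yr.
Specimen B: 622.2 mm / 11.172 mm per year = 55.69 years; at 2 density bands per year that is 55.69 × 2 ≈ 111 density bands.

111 density bands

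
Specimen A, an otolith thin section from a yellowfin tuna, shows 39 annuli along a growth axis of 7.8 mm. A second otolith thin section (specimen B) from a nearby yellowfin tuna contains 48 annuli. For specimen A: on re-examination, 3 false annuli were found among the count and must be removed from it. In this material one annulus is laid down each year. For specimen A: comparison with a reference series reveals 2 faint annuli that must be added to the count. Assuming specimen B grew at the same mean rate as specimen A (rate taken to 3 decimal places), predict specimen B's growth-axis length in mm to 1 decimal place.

Specimen A: after corrections the count is 39 − 3 + 2 = 38 annuli.
A: Mean rate = 7.8 mm / 38 years ≈ 0.205 mm/yr.
For B, 0.205 mm/year × 48 years = 9.8 mm.

9.8 mm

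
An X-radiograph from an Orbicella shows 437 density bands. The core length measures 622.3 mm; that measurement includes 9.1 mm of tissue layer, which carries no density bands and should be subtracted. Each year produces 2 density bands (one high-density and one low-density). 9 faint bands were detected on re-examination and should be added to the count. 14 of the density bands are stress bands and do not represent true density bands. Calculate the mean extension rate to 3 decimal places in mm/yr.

2.839 mm/yr

Correcting the raw count gives 437 − 14 + 9 = 432 true density bands.
With 2 density bands per year, 432 / 2 = 216 years.
Removing the 9.1 mm offcut leaves 622.3 − 9.1 = 613.2 mm.
Mean rate = 613.2 mm / 216 years ≈ 2.839 mm/yr.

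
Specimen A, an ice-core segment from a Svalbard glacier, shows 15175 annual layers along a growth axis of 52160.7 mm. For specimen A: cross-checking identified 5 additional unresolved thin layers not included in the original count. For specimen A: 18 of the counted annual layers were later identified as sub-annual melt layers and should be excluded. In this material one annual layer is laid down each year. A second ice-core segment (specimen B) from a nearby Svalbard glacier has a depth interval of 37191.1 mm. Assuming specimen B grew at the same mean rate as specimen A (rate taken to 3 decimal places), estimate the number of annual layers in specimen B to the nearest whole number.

Specimen A: after corrections the count is 15175 − 18 + 5 = 15162 annual layers.
A: Extension rate ≈ 52160.7 / 15162 = 3.440 mm/year.
For B, 37191.1 / 3.440 = 10811.37 years ≈ 10811 annual layers.

10811 annual layers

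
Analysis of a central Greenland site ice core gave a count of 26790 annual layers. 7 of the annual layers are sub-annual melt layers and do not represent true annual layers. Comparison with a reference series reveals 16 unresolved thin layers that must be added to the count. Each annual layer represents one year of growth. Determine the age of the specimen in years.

26799 years

Adjusted count: 26790 − 7 + 16 = 26799 annual layers.
At one annual layer per year, that is 26799 years.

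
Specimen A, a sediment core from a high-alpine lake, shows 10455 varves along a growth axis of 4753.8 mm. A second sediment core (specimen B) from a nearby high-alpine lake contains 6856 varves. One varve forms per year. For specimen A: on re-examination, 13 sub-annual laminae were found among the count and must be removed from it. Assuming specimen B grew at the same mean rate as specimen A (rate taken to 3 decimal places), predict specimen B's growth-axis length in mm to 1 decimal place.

3119.5 mm

Specimen A: after corrections the count is 10455 − 13 = 10442 varves.
A: Mean rate = 4753.8 mm / 10442 years ≈ 0.455 mm per year.
B's length ≈ 0.455 × 6856 = 3119.5 mm.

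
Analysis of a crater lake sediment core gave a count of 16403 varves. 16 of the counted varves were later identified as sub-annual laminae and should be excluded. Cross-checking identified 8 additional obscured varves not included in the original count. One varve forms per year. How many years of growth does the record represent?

True varve count = 16403 − 16 + 8 = 16395.
With a one-to-one varve periodicity this is 16395 years.

16395 years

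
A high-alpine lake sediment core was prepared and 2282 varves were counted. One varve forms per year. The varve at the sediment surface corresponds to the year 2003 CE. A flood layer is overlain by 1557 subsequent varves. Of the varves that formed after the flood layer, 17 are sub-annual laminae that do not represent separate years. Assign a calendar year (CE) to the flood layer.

463 CE

1557 varves formed after the flood layer.
Excluding 17 false varves: 1557 − 17 = 1540.
Counting back 1540 years from 2003 CE places the flood layer in 2003 − 1540 = 463 CE.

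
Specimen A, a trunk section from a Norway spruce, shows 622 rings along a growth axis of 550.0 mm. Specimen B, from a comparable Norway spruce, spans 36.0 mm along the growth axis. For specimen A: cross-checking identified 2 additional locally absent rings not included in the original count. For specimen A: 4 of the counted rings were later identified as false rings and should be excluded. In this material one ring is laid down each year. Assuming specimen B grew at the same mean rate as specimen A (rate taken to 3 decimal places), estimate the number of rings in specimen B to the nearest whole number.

Specimen A: true ring count = 622 − 4 + 2 = 620.
A: Mean rate = 550.0 mm / 620 years ≈ 0.887 mm per year.
B spans 36.0 / 0.887 = 40.59 years ≈ 41 rings.

41 rings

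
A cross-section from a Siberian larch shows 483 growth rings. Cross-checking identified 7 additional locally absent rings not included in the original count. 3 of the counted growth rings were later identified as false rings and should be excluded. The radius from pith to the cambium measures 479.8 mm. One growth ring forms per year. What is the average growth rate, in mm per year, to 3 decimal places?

0.985 mm per year

Adjusted count: 483 − 3 + 7 = 487 growth rings.
Mean rate = 479.8 mm / 487 years ≈ 0.985 mm per year.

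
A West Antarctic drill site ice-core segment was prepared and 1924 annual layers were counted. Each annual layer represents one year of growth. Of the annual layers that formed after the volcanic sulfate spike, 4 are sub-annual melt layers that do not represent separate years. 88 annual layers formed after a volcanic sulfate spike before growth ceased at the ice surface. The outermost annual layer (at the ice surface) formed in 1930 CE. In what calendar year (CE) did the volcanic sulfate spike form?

88 annual layers formed after the volcanic sulfate spike.
88 − 4 false = 84 true annual layers after the volcanic sulfate spike.
The annual layer at the ice surface is 1930 CE, so the volcanic sulfate spike dates to 1930 − 84 = 1846 CE.

1846 CE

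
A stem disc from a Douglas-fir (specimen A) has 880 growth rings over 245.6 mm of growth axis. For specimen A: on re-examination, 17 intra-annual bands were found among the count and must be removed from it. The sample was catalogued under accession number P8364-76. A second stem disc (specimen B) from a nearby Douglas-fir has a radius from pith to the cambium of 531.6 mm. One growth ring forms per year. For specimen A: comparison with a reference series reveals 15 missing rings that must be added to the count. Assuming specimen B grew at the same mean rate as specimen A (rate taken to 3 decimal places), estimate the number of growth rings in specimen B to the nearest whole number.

Specimen A: true growth ring count = 880 − 17 + 15 = 878.
A: Extension rate ≈ 245.6 / 878 = 0.280 mm/year.
For B, 531.6 / 0.280 = 1898.57 years ≈ 1899 growth rings.

1899 growth rings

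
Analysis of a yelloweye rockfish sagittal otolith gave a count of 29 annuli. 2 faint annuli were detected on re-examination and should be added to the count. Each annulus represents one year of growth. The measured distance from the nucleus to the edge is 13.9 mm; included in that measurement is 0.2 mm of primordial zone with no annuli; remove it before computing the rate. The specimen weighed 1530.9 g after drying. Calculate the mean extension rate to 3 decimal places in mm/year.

0.442 mm/year

Correcting the raw count gives 29 + 2 = 31 true annuli.
The growth record spans 13.9 − 0.2 = 13.7 mm.
13.7 mm over 31 years gives 13.7 / 31 ≈ 0.442 mm/year.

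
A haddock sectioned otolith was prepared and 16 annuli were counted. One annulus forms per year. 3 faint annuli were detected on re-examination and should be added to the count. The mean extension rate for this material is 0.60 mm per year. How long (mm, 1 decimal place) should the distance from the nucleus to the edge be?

11.4 mm

Adjusted count: 16 + 3 = 19 annuli.
19 years at 0.60 mm/year gives 0.60 × 19 = 11.4 mm.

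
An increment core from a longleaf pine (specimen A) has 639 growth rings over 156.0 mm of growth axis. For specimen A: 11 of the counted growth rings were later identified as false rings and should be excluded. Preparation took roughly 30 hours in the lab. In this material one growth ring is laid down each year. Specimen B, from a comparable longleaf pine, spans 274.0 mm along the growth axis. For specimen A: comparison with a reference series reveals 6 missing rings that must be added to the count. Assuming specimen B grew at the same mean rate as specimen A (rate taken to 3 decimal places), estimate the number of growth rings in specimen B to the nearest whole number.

Specimen A: true growth ring count = 639 − 11 + 6 = 634.
A: Extension rate ≈ 156.0 / 634 = 0.246 mm per year.
For B, 274.0 / 0.246 = 1113.82 years ≈ 1114 growth rings.

1114 growth rings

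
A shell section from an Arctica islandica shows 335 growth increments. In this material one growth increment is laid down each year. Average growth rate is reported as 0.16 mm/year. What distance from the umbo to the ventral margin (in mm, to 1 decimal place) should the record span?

335 years of growth are recorded.
335 years at 0.16 mm/year gives 0.16 × 335 = 53.6 mm.

53.6 mm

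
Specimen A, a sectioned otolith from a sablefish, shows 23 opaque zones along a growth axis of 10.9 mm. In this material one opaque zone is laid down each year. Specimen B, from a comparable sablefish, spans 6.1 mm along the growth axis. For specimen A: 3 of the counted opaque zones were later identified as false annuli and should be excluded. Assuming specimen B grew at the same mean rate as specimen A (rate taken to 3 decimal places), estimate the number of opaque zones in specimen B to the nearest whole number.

11 opaque zones

Specimen A: correcting the raw count gives 23 − 3 = 20 true opaque zones.
A: Extension rate ≈ 10.9 / 20 = 0.545 mm per year.
B spans 6.1 / 0.545 = 11.19 years ≈ 11 opaque zones.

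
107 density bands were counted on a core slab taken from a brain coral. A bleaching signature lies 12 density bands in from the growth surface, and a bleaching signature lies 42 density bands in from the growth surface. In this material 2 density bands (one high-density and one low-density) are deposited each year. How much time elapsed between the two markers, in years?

15 years

The two markers are separated by 42 − 12 = 30 density bands.
With 2 density bands per year, 30 / 2 = 15 years.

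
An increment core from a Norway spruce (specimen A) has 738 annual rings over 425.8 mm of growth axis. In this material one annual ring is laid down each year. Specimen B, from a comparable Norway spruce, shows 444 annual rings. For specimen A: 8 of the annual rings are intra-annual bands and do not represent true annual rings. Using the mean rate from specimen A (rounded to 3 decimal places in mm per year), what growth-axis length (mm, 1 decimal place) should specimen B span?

258.9 mm

Specimen A: true annual ring count = 738 − 8 = 730.
A: 425.8 mm over 730 years gives 425.8 / 730 ≈ 0.583 mm per year.
Length of B = 0.583 × 444 = 258.9 mm.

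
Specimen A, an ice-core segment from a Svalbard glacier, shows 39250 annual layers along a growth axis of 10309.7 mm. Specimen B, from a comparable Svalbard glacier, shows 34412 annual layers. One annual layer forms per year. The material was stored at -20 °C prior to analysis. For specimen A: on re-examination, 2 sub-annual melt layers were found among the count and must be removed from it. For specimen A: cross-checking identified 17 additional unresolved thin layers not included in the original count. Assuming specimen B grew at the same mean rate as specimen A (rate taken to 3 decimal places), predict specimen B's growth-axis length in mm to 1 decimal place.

9050.4 mm

Specimen A: after corrections the count is 39250 − 2 + 17 = 39265 annual layers.
A: Extension rate ≈ 10309.7 / 39265 = 0.263 mm per year.
B's length ≈ 0.263 × 34412 = 9050.4 mm.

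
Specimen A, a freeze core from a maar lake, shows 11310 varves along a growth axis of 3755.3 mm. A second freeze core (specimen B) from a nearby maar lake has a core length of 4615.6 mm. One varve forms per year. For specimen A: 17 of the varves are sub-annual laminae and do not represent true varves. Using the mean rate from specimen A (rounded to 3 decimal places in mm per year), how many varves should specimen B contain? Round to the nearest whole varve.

13861 varves

Specimen A: true varve count = 11310 − 17 = 11293.
A: 3755.3 mm over 11293 years gives 3755.3 / 11293 ≈ 0.333 mm/year.
For B, 4615.6 / 0.333 = 13860.66 years ≈ 13861 varves.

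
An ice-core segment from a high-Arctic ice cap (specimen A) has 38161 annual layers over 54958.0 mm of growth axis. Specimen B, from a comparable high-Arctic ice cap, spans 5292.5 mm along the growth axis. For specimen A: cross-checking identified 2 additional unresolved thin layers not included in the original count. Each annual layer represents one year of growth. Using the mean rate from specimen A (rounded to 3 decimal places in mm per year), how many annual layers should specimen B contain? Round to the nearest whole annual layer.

3675 annual layers

Specimen A: adjusted count: 38161 + 2 = 38163 annual layers.
A: 54958.0 mm over 38163 years gives 54958.0 / 38163 ≈ 1.440 mm/year.
Specimen B: 5292.5 mm / 1.440 mm per year = 3675.35 years ≈ 3675 annual layers.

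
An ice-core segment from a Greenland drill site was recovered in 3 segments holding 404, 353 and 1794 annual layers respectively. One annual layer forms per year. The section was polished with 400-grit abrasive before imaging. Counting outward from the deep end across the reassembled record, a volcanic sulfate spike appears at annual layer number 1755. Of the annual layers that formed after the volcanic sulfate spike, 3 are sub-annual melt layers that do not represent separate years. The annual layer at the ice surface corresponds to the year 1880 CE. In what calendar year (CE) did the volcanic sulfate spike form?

1087 CE

Total annual layers = 404 + 353 + 1794 = 2551.
2551 − 1755 = 796 annual layers lie beyond the volcanic sulfate spike toward the ice surface.
796 − 3 false = 793 true annual layers after the volcanic sulfate spike.
1880 − 793 = 1087 CE.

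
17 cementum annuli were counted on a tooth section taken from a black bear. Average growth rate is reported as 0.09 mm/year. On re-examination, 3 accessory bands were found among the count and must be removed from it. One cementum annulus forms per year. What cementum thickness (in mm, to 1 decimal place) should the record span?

1.3 mm

Correcting the raw count gives 17 − 3 = 14 true cementum annuli.
Predicted length = 0.09 mm/year × 14 years = 1.3 mm.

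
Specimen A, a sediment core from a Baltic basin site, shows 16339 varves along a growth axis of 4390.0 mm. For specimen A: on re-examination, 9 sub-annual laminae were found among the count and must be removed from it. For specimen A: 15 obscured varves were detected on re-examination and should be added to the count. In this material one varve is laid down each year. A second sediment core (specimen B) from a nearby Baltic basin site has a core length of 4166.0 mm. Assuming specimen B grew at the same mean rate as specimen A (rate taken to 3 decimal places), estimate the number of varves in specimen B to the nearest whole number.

Specimen A: true varve count = 16339 − 9 + 15 = 16345.
A: Mean rate = 4390.0 mm / 16345 years ≈ 0.269 mm per year.
B spans 4166.0 / 0.269 = 15486.99 years ≈ 15487 varves.

15487 varves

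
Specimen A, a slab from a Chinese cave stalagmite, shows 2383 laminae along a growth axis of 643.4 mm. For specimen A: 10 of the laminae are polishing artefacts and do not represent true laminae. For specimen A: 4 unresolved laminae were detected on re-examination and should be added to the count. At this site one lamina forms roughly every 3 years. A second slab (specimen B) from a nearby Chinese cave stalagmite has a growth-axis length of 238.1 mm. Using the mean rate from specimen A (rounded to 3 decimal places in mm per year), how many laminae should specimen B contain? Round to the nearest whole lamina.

882 laminae

Specimen A: adjusted count: 2383 − 10 + 4 = 2377 laminae.
Specimen A: multiplying by 3 years per lamina: 2377 × 3 = 7131 years.
A: 643.4 mm over 7131 years gives 643.4 / 7131 ≈ 0.090 mm per year.
For B, 238.1 / 0.090 = 2645.56 years; at 3 years per lamina that is 2645.56 / 3 ≈ 882 laminae.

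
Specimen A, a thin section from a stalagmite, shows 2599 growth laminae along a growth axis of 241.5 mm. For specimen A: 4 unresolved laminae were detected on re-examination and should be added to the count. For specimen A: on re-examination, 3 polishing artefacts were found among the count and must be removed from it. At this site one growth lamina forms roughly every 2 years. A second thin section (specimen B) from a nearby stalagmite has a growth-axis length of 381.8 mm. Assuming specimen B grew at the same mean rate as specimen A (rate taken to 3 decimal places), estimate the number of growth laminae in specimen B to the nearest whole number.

Specimen A: true growth lamina count = 2599 − 3 + 4 = 2600.
Specimen A: at 2 years per growth lamina, 2600 × 2 = 5200 years.
A: Extension rate ≈ 241.5 / 5200 = 0.046 mm per year.
Specimen B: 381.8 mm / 0.046 mm per year = 8300.00 years; at 2 years per growth lamina that is 8300.00 / 2 ≈ 4150 growth laminae.

4150 growth laminae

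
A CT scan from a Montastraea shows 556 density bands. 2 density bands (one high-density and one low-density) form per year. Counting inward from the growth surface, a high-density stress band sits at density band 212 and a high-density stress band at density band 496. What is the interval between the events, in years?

142 years

The two markers are separated by 496 − 212 = 284 density bands.
Dividing by 2 density bands per year: 284 / 2 = 142 years.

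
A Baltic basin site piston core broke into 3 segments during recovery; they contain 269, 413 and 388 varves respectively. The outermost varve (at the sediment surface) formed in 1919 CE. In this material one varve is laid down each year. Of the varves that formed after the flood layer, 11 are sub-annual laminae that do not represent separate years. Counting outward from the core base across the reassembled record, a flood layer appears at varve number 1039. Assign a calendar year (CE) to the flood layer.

1899 CE

Total varves = 269 + 413 + 388 = 1070.
1070 − 1039 = 31 varves lie beyond the flood layer toward the sediment surface.
31 − 11 false = 20 true varves after the flood layer.
Counting back 20 years from 1919 CE places the flood layer in 1919 − 20 = 1899 CE.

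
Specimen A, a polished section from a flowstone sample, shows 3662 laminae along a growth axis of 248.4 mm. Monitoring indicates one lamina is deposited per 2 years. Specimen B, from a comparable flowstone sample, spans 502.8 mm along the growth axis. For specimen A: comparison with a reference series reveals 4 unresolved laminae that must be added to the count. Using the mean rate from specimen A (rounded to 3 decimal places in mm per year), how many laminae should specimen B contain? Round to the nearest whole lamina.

7394 laminae

Specimen A: true lamina count = 3662 + 4 = 3666.
Specimen A: 3666 laminae at 2 years each span 3666 × 2 = 7332 years.
A: 248.4 mm over 7332 years gives 248.4 / 7332 ≈ 0.034 mm/yr.
B spans 502.8 / 0.034 = 14788.24 years; at 2 years per lamina that is 14788.24 / 2 ≈ 7394 laminae.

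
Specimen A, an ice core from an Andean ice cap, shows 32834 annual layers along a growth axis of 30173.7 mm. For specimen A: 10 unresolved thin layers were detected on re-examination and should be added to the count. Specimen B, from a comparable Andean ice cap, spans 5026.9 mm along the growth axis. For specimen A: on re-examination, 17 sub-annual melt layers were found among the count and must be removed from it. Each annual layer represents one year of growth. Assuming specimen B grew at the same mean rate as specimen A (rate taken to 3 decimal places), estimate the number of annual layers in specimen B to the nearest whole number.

Specimen A: adjusted count: 32834 − 17 + 10 = 32827 annual layers.
A: 30173.7 mm over 32827 years gives 30173.7 / 32827 ≈ 0.919 mm/year.
For B, 5026.9 / 0.919 = 5469.97 years ≈ 5470 annual layers.

5470 annual layers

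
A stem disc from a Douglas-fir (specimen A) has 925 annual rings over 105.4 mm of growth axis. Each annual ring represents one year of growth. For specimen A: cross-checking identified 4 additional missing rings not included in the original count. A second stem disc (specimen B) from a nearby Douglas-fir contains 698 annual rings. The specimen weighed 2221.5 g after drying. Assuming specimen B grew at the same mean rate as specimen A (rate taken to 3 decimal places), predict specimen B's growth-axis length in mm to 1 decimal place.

78.9 mm

Specimen A: correcting the raw count gives 925 + 4 = 929 true annual rings.
A: Mean rate = 105.4 mm / 929 years ≈ 0.113 mm per year.
For B, 0.113 mm/year × 698 years = 78.9 mm.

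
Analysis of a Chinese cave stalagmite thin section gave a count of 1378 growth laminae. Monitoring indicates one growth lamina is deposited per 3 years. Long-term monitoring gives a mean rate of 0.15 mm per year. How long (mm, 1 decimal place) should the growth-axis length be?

620.1 mm

Multiplying by 3 years per growth lamina: 1378 × 3 = 4134 years.
Length ≈ 0.15 × 4134 = 620.1 mm.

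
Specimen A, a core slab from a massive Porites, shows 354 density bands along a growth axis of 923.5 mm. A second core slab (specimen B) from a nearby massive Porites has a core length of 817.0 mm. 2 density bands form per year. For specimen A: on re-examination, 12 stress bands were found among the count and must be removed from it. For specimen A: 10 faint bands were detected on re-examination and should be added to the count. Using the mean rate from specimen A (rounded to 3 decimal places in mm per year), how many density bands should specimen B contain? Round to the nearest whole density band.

Specimen A: adjusted count: 354 − 12 + 10 = 352 density bands.
Specimen A: dividing by 2 density bands per year: 352 / 2 = 176 years.
A: Mean rate = 923.5 mm / 176 years ≈ 5.247 mm/yr.
For B, 817.0 / 5.247 = 155.71 years; at 2 density bands per year that is 155.71 × 2 ≈ 311 density bands.

311 density bands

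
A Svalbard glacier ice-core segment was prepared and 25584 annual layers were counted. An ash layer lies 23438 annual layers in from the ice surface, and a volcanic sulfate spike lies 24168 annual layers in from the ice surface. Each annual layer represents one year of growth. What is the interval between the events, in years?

The two markers are separated by 24168 − 23438 = 730 annual layers.
One annual layer per year makes the interval 730 years.

730 years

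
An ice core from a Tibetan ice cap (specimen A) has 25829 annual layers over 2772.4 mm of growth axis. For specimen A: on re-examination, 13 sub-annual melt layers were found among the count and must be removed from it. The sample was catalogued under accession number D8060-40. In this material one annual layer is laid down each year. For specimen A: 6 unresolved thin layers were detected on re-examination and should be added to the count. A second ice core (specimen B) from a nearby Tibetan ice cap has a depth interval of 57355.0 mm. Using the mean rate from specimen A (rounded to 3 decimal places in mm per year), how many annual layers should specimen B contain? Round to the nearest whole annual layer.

Specimen A: true annual layer count = 25829 − 13 + 6 = 25822.
A: Mean rate = 2772.4 mm / 25822 years ≈ 0.107 mm/yr.
For B, 57355.0 / 0.107 = 536028.04 years ≈ 536028 annual layers.

536028 annual layers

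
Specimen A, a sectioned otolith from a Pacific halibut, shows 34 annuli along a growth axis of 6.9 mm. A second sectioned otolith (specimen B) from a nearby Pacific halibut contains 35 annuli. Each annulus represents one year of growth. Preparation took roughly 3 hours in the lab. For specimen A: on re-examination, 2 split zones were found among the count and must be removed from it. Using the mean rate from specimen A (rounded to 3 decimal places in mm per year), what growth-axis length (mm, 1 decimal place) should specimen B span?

Specimen A: after corrections the count is 34 − 2 = 32 annuli.
A: 6.9 mm over 32 years gives 6.9 / 32 ≈ 0.216 mm per year.
Length of B = 0.216 × 35 = 7.6 mm.

7.6 mm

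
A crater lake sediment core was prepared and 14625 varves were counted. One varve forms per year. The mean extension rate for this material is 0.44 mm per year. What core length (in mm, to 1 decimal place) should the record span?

14625 years of growth are recorded.
14625 years at 0.44 mm/year gives 0.44 × 14625 = 6435.0 mm.

6435.0 mm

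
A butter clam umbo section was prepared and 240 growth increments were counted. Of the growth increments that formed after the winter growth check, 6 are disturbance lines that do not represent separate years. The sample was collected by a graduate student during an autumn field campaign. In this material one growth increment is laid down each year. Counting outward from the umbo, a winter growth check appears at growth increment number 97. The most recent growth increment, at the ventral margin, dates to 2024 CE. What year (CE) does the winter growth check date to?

Between growth increment 97 and the ventral margin there are 240 − 97 = 143 growth increments.
143 − 6 false = 137 true growth increments after the winter growth check.
2024 − 137 = 1887 CE.

1887 CE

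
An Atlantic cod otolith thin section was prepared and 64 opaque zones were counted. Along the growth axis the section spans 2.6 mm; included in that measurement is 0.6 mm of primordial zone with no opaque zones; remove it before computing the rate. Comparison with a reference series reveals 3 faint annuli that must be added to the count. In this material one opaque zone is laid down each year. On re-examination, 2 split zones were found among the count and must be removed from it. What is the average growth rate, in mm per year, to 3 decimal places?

Correcting the raw count gives 64 − 2 + 3 = 65 true opaque zones.
Net length = 2.6 − 0.6 = 2.0 mm.
Mean rate = 2.0 mm / 65 years ≈ 0.031 mm per year.

0.031 mm per year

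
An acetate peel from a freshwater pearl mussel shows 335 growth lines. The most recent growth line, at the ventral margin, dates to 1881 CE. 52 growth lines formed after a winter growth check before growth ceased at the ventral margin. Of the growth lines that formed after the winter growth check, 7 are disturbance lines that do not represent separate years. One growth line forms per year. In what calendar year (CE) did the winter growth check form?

1836 CE

52 growth lines post-date the winter growth check.
Removing the 7 false growth lines leaves 52 − 7 = 45 true growth lines beyond the winter growth check.
1881 − 45 = 1836 CE.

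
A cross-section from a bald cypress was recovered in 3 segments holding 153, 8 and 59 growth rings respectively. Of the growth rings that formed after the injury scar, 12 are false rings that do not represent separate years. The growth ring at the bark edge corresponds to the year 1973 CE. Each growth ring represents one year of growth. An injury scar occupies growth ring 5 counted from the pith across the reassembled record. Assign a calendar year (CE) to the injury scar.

Total growth rings = 153 + 8 + 59 = 220.
Between growth ring 5 and the bark edge there are 220 − 5 = 215 growth rings.
Excluding 12 false growth rings: 215 − 12 = 203.
Counting back 203 years from 1973 CE places the injury scar in 1973 − 203 = 1770 CE.

1770 CE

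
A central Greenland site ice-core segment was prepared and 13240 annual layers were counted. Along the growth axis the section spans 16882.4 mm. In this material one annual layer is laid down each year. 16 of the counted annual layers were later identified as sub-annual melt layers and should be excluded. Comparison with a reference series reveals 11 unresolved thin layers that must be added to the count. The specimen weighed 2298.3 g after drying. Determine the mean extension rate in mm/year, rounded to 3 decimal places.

True annual layer count = 13240 − 16 + 11 = 13235.
Extension rate ≈ 16882.4 / 13235 = 1.276 mm/year.

1.276 mm/year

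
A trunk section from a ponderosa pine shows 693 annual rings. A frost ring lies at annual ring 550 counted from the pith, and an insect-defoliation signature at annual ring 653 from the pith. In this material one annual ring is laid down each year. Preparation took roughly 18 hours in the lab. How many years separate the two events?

Separation: 653 − 550 = 103 annual rings.
At one annual ring per year, 103 years elapsed between them.

103 yr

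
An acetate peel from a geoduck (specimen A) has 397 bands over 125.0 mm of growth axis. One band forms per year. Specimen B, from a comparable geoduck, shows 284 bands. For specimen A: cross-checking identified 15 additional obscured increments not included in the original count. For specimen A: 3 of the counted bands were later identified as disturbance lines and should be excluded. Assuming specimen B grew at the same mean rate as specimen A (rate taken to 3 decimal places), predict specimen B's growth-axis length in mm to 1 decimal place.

86.9 mm

Specimen A: after corrections the count is 397 − 3 + 15 = 409 bands.
A: 125.0 mm over 409 years gives 125.0 / 409 ≈ 0.306 mm/year.
B's length ≈ 0.306 × 284 = 86.9 mm.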